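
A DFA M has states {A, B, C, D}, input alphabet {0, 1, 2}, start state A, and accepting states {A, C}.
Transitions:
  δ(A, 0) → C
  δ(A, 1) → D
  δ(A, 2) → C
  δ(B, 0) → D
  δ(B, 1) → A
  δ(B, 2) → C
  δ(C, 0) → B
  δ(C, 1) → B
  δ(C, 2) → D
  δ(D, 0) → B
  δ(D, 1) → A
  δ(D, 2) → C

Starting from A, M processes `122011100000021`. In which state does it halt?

A --1--> D
D --2--> C
C --2--> D
D --0--> B
B --1--> A
A --1--> D
D --1--> A
A --0--> C
C --0--> B
B --0--> D
D --0--> B
B --0--> D
D --0--> B
B --2--> C
C --1--> B

B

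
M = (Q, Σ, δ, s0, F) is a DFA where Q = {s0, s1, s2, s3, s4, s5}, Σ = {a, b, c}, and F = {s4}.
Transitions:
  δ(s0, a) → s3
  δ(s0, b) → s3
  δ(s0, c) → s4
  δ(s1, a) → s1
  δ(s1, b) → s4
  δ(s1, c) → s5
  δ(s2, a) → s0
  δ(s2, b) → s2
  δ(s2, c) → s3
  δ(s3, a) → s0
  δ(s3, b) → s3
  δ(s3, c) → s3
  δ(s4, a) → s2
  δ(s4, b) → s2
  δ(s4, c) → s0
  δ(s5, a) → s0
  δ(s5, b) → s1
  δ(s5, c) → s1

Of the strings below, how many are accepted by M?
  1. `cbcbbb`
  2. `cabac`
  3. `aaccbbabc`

`cbcbbb`: rejected
`cabac`: accepted
`aaccbbabc`: rejected

1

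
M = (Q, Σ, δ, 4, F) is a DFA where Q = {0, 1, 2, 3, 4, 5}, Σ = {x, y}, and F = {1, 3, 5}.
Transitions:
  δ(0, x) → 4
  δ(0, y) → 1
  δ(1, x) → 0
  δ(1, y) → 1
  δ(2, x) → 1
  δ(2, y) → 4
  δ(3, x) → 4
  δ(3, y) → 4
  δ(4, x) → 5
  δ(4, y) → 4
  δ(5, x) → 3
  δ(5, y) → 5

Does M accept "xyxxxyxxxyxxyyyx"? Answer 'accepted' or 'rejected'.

accepted

4 --x--> 5
5 --y--> 5
5 --x--> 3
3 --x--> 4
4 --x--> 5
5 --y--> 5
5 --x--> 3
3 --x--> 4
4 --x--> 5
5 --y--> 5
5 --x--> 3
3 --x--> 4
4 --y--> 4
4 --y--> 4
4 --y--> 4
4 --x--> 5
End in state 5, which is an accepting state.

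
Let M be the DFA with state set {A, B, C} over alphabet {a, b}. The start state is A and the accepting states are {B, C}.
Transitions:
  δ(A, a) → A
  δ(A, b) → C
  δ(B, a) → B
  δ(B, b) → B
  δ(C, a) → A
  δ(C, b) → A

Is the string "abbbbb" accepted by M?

accepted

A --a--> A
A --b--> C
C --b--> A
A --b--> C
C --b--> A
A --b--> C
End in state C, which is an accepting state.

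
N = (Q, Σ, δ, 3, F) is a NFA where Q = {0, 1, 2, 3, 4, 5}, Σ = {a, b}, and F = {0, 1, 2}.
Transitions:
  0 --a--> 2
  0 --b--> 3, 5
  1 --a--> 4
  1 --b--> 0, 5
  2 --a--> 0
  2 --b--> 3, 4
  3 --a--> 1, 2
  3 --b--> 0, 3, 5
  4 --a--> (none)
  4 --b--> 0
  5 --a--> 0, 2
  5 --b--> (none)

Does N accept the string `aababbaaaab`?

rejected

Start: {3}
read a: {1, 2}
read a: {0, 4}
read b: {0, 3, 5}
read a: {0, 1, 2}
read b: {0, 3, 4, 5}
read b: {0, 3, 5}
read a: {0, 1, 2}
read a: {0, 2, 4}
read a: {0, 2}
read a: {0, 2}
read b: {3, 4, 5}
Reachable ∩ accepting = {} — empty.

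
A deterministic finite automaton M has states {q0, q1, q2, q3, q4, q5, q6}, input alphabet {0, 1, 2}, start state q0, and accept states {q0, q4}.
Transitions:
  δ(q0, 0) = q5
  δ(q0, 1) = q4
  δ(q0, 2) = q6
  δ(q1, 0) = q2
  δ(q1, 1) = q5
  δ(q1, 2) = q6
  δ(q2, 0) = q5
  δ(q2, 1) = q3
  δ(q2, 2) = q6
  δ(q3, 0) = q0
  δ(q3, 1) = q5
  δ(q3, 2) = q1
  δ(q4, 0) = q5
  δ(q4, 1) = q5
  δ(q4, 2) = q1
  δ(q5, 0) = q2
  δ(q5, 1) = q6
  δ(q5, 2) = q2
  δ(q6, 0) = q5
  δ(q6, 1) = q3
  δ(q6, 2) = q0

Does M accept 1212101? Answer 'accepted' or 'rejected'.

accepted

q0 --1--> q4
q4 --2--> q1
q1 --1--> q5
q5 --2--> q2
q2 --1--> q3
q3 --0--> q0
q0 --1--> q4
End in state q4, which is an accepting state.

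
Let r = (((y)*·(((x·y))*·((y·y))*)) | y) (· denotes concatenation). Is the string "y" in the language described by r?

The left alternative ((y)*·(((x·y))*·((y·y))*)) matches y.

yes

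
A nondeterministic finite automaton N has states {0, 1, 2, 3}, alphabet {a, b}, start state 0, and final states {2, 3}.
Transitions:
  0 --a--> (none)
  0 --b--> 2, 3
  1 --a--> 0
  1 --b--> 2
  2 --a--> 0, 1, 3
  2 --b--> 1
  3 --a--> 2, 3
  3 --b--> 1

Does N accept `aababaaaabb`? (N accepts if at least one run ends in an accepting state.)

Start: {0}
read a: {}
The reachable set is empty and stays empty for the remaining 10 symbols.
Reachable ∩ accepting = {} — empty.

rejected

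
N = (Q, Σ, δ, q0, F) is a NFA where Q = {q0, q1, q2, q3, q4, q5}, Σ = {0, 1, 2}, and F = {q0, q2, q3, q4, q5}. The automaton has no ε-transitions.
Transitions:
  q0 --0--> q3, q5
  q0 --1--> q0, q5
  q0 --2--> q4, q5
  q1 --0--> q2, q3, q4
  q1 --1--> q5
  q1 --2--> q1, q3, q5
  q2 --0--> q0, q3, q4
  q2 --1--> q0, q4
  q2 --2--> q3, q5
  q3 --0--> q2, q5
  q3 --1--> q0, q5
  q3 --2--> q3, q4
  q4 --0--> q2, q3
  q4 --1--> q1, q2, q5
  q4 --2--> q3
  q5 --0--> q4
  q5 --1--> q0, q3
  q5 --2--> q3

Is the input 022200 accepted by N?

Start: {q0}
read 0: {q3, q5}
read 2: {q3, q4}
read 2: {q3, q4}
read 2: {q3, q4}
read 0: {q2, q3, q5}
read 0: {q0, q2, q3, q4, q5}
Reachable ∩ accepting = {q0, q2, q3, q4, q5} — nonempty.

accepted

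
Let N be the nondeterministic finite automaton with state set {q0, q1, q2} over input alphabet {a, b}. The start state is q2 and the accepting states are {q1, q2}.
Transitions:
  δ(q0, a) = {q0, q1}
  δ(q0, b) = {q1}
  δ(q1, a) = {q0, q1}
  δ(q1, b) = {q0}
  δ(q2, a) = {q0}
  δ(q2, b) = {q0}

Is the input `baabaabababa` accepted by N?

accepted

Start: {q2}
read b: {q0}
read a: {q0, q1}
read a: {q0, q1}
read b: {q0, q1}
read a: {q0, q1}
read a: {q0, q1}
read b: {q0, q1}
read a: {q0, q1}
read b: {q0, q1}
read a: {q0, q1}
read b: {q0, q1}
read a: {q0, q1}
Reachable ∩ accepting = {q1} — nonempty.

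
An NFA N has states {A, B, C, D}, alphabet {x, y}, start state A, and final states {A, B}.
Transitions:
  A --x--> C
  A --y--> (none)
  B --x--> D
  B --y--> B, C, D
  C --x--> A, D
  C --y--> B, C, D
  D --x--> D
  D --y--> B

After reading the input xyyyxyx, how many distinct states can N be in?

Start: {A}
read x: {C}
read y: {B, C, D}
read y: {B, C, D}
read y: {B, C, D}
read x: {A, D}
read y: {B}
read x: {D}
Final reachable set {D} has 1 state.

1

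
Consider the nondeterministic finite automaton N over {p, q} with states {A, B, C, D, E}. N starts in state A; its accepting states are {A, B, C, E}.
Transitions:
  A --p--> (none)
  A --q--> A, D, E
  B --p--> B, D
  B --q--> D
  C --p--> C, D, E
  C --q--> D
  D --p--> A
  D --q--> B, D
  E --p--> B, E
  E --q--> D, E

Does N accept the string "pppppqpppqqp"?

Start: {A}
read p: {}
The reachable set is empty and stays empty for the remaining 11 symbols.
Reachable ∩ accepting = {} — empty.

rejected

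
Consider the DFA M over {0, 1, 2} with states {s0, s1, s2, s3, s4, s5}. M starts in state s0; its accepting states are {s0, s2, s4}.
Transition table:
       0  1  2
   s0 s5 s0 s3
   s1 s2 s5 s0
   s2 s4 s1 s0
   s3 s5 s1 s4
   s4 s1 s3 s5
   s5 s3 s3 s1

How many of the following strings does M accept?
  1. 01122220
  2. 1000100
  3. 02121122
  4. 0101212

01122220: rejected
1000100: rejected
02121122: rejected
0101212: accepted

1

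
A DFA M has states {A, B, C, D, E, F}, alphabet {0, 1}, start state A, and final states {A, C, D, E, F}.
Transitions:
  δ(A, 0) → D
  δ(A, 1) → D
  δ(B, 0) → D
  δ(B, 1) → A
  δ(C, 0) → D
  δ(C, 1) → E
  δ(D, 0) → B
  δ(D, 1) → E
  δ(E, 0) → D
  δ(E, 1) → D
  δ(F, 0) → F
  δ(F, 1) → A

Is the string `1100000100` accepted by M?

rejected

A --1--> D
D --1--> E
E --0--> D
D --0--> B
B --0--> D
D --0--> B
B --0--> D
D --1--> E
E --0--> D
D --0--> B
End in state B, which is not an accepting state.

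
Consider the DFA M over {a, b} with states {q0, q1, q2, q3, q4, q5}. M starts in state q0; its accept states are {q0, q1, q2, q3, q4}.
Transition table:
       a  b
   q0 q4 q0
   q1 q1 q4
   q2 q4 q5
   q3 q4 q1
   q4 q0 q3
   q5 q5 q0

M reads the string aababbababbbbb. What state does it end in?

q0

q0 --a--> q4
q4 --a--> q0
q0 --b--> q0
q0 --a--> q4
q4 --b--> q3
q3 --b--> q1
q1 --a--> q1
q1 --b--> q4
q4 --a--> q0
q0 --b--> q0
q0 --b--> q0
q0 --b--> q0
q0 --b--> q0
q0 --b--> q0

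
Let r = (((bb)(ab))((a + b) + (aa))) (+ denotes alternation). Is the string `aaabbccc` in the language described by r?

no

No split of aaabbccc into u·v has ((bb)(ab)) matching u and ((a+b)+(aa)) matching v.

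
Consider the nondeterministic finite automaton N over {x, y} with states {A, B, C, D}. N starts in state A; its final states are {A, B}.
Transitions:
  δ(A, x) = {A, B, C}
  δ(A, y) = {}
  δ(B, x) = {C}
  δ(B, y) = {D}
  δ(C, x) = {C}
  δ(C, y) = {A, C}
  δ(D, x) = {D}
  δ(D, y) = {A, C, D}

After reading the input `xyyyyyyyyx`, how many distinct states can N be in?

Start: {A}
read x: {A, B, C}
read y: {A, C, D}
read y: {A, C, D}
read y: {A, C, D}
read y: {A, C, D}
read y: {A, C, D}
read y: {A, C, D}
read y: {A, C, D}
read y: {A, C, D}
read x: {A, B, C, D}
Final reachable set {A, B, C, D} has 4 states.

4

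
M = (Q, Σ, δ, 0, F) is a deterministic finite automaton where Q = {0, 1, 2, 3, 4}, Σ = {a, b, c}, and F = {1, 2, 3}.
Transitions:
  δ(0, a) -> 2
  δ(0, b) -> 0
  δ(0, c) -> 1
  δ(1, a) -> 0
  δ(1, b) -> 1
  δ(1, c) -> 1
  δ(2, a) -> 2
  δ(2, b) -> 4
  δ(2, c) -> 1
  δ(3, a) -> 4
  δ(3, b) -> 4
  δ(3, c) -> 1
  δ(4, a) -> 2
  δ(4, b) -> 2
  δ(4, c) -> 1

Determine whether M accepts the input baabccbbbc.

accepted

0 --b--> 0
0 --a--> 2
2 --a--> 2
2 --b--> 4
4 --c--> 1
1 --c--> 1
1 --b--> 1
1 --b--> 1
1 --b--> 1
1 --c--> 1
End in state 1, which is an accepting state.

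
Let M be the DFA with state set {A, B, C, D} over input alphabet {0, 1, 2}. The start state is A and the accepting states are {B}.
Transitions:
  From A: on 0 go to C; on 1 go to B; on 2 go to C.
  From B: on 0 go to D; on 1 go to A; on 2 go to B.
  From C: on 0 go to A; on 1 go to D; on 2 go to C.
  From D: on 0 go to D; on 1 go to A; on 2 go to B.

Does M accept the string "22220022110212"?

accepted

A --2--> C
C --2--> C
C --2--> C
C --2--> C
C --0--> A
A --0--> C
C --2--> C
C --2--> C
C --1--> D
D --1--> A
A --0--> C
C --2--> C
C --1--> D
D --2--> B
End in state B, which is an accepting state.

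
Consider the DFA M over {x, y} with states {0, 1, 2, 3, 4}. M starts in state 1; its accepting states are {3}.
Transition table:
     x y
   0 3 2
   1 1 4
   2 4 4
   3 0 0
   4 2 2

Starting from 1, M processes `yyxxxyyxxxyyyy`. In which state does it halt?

1 --y--> 4
4 --y--> 2
2 --x--> 4
4 --x--> 2
2 --x--> 4
4 --y--> 2
2 --y--> 4
4 --x--> 2
2 --x--> 4
4 --x--> 2
2 --y--> 4
4 --y--> 2
2 --y--> 4
4 --y--> 2

2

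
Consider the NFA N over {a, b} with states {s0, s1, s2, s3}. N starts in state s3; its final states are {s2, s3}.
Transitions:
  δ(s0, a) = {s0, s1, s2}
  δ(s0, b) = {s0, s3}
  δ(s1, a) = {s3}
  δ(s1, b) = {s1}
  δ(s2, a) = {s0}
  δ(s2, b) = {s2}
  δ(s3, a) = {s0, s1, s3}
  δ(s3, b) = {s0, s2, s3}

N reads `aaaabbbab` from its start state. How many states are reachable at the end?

Start: {s3}
read a: {s0, s1, s3}
read a: {s0, s1, s2, s3}
read a: {s0, s1, s2, s3}
read a: {s0, s1, s2, s3}
read b: {s0, s1, s2, s3}
read b: {s0, s1, s2, s3}
read b: {s0, s1, s2, s3}
read a: {s0, s1, s2, s3}
read b: {s0, s1, s2, s3}
Final reachable set {s0, s1, s2, s3} has 4 states.

4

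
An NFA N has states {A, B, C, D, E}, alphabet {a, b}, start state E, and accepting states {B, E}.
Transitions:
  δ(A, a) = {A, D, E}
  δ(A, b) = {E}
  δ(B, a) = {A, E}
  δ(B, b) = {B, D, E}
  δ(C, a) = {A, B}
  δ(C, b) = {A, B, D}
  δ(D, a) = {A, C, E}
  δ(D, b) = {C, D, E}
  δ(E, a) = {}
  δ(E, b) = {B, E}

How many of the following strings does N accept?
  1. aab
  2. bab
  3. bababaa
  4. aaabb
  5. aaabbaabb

2

aab: rejected
bab: accepted
bababaa: accepted
aaabb: rejected
aaabbaabb: rejected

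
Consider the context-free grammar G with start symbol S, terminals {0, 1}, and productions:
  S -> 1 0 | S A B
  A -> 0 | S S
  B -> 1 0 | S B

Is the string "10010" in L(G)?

S ⇒ SAB ⇒ 10AB ⇒ 100B ⇒ 10010

yes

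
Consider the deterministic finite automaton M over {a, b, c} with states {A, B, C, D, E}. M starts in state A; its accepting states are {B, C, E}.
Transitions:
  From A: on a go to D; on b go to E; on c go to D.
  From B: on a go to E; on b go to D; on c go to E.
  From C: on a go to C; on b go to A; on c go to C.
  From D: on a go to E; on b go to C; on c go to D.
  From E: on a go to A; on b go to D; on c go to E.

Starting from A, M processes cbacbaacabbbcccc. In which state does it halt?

C

A --c--> D
D --b--> C
C --a--> C
C --c--> C
C --b--> A
A --a--> D
D --a--> E
E --c--> E
E --a--> A
A --b--> E
E --b--> D
D --b--> C
C --c--> C
C --c--> C
C --c--> C
C --c--> C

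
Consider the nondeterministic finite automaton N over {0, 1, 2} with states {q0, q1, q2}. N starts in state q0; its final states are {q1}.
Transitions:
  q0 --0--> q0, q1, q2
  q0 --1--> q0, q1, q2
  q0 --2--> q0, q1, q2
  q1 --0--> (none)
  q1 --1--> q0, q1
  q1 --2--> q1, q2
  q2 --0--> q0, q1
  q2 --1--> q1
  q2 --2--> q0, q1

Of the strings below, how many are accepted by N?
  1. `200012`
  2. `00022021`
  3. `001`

3

`200012`: accepted
`00022021`: accepted
`001`: accepted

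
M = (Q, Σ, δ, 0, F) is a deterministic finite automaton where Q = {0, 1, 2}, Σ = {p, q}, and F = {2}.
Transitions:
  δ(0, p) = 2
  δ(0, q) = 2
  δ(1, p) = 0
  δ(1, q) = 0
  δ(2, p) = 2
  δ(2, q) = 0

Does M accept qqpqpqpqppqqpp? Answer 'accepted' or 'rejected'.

accepted

0 --q--> 2
2 --q--> 0
0 --p--> 2
2 --q--> 0
0 --p--> 2
2 --q--> 0
0 --p--> 2
2 --q--> 0
0 --p--> 2
2 --p--> 2
2 --q--> 0
0 --q--> 2
2 --p--> 2
2 --p--> 2
End in state 2, which is an accepting state.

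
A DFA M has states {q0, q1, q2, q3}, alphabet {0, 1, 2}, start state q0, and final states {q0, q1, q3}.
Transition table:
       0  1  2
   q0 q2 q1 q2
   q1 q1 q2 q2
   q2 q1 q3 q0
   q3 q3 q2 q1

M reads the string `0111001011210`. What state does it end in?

q0 --0--> q2
q2 --1--> q3
q3 --1--> q2
q2 --1--> q3
q3 --0--> q3
q3 --0--> q3
q3 --1--> q2
q2 --0--> q1
q1 --1--> q2
q2 --1--> q3
q3 --2--> q1
q1 --1--> q2
q2 --0--> q1

q1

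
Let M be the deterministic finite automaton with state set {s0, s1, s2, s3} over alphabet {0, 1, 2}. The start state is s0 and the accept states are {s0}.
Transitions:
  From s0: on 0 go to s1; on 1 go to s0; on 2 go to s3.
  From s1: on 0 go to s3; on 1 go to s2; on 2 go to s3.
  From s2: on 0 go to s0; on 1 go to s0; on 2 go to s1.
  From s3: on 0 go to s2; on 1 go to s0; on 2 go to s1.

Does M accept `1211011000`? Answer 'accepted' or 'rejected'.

rejected

s0 --1--> s0
s0 --2--> s3
s3 --1--> s0
s0 --1--> s0
s0 --0--> s1
s1 --1--> s2
s2 --1--> s0
s0 --0--> s1
s1 --0--> s3
s3 --0--> s2
End in state s2, which is not an accepting state.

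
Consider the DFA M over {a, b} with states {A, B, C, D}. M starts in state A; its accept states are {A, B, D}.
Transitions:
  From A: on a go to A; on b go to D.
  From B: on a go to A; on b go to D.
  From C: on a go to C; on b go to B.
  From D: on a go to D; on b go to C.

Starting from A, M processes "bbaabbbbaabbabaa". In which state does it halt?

A --b--> D
D --b--> C
C --a--> C
C --a--> C
C --b--> B
B --b--> D
D --b--> C
C --b--> B
B --a--> A
A --a--> A
A --b--> D
D --b--> C
C --a--> C
C --b--> B
B --a--> A
A --a--> A

A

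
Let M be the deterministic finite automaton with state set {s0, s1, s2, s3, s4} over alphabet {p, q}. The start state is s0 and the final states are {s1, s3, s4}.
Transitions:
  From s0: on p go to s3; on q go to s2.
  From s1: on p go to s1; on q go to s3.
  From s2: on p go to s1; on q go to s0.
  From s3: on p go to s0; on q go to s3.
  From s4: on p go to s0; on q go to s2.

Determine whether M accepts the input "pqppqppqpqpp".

s0 --p--> s3
s3 --q--> s3
s3 --p--> s0
s0 --p--> s3
s3 --q--> s3
s3 --p--> s0
s0 --p--> s3
s3 --q--> s3
s3 --p--> s0
s0 --q--> s2
s2 --p--> s1
s1 --p--> s1
End in state s1, which is an accepting state.

accepted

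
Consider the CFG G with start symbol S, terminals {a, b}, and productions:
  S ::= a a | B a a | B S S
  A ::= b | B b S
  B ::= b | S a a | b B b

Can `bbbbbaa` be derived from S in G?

yes

S ⇒ Baa ⇒ bBbaa ⇒ bbBbbaa ⇒ bbbbbaa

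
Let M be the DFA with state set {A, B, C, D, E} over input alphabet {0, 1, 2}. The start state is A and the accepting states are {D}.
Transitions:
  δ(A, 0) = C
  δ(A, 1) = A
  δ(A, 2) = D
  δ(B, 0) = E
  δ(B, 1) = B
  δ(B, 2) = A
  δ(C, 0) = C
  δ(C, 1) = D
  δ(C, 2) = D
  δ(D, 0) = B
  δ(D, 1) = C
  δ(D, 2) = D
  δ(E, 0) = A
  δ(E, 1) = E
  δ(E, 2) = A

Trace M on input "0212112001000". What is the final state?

C

A --0--> C
C --2--> D
D --1--> C
C --2--> D
D --1--> C
C --1--> D
D --2--> D
D --0--> B
B --0--> E
E --1--> E
E --0--> A
A --0--> C
C --0--> C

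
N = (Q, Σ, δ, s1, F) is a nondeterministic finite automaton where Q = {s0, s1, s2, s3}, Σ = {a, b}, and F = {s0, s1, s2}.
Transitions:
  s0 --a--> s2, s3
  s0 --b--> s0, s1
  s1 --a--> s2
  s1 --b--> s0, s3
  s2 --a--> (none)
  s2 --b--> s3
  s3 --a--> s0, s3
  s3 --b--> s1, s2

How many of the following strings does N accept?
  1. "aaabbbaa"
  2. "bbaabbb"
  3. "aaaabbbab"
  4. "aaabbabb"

1

"aaabbbaa": rejected
"bbaabbb": accepted
"aaaabbbab": rejected
"aaabbabb": rejected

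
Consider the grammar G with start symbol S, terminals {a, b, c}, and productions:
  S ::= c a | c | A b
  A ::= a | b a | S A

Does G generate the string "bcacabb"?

no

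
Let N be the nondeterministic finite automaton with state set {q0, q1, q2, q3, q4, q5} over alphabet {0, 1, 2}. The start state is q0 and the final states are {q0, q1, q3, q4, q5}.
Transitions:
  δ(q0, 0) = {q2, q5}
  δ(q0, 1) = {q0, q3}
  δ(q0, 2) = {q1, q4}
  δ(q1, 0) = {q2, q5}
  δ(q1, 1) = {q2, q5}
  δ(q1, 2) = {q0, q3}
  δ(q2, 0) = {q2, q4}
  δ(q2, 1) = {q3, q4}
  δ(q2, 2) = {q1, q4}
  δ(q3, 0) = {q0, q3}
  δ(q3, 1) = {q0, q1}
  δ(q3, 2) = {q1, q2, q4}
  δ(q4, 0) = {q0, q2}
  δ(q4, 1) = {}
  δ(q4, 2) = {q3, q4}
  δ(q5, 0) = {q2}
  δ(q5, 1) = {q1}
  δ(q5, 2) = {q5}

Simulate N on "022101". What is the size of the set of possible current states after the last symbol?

4

Start: {q0}
read 0: {q2, q5}
read 2: {q1, q4, q5}
read 2: {q0, q3, q4, q5}
read 1: {q0, q1, q3}
read 0: {q0, q2, q3, q5}
read 1: {q0, q1, q3, q4}
Final reachable set {q0, q1, q3, q4} has 4 states.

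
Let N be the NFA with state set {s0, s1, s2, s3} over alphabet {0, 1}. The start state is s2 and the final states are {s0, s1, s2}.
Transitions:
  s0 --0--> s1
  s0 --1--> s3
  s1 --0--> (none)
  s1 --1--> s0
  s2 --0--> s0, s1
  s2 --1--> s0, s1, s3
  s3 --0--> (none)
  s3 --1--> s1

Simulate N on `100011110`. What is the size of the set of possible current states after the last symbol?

Start: {s2}
read 1: {s0, s1, s3}
read 0: {s1}
read 0: {}
The reachable set is empty and stays empty for the remaining 6 symbols.
Final reachable set {} has 0 states.

0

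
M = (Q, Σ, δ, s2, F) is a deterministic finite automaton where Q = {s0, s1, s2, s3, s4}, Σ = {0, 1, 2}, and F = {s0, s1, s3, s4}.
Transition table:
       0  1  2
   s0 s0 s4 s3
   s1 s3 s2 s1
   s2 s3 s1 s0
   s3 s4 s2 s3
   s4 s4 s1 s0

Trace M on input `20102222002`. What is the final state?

s0

s2 --2--> s0
s0 --0--> s0
s0 --1--> s4
s4 --0--> s4
s4 --2--> s0
s0 --2--> s3
s3 --2--> s3
s3 --2--> s3
s3 --0--> s4
s4 --0--> s4
s4 --2--> s0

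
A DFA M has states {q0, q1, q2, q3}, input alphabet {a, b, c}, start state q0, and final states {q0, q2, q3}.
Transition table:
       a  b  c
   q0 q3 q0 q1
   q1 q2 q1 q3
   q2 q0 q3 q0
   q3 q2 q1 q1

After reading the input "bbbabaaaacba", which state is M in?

q3

q0 --b--> q0
q0 --b--> q0
q0 --b--> q0
q0 --a--> q3
q3 --b--> q1
q1 --a--> q2
q2 --a--> q0
q0 --a--> q3
q3 --a--> q2
q2 --c--> q0
q0 --b--> q0
q0 --a--> q3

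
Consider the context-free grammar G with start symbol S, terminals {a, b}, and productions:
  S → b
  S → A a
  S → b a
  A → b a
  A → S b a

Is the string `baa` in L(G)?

S ⇒ Aa ⇒ baa

yes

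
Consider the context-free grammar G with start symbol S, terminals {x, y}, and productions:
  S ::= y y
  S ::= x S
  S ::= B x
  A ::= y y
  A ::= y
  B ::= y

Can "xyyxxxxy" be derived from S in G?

no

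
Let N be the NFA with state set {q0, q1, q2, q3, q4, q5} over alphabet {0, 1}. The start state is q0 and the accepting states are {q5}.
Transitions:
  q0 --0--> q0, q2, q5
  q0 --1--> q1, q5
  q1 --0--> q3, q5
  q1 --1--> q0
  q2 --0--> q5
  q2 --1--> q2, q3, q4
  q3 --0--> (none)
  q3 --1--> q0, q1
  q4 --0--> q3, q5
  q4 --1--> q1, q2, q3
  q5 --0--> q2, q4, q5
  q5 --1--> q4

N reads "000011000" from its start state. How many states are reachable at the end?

Start: {q0}
read 0: {q0, q2, q5}
read 0: {q0, q2, q4, q5}
read 0: {q0, q2, q3, q4, q5}
read 0: {q0, q2, q3, q4, q5}
read 1: {q0, q1, q2, q3, q4, q5}
read 1: {q0, q1, q2, q3, q4, q5}
read 0: {q0, q2, q3, q4, q5}
read 0: {q0, q2, q3, q4, q5}
read 0: {q0, q2, q3, q4, q5}
Final reachable set {q0, q2, q3, q4, q5} has 5 states.

5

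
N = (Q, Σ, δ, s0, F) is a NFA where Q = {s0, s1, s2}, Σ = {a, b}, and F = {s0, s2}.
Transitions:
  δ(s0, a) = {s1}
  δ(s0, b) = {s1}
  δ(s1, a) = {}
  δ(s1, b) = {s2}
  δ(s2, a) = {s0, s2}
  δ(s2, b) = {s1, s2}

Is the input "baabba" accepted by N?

Start: {s0}
read b: {s1}
read a: {}
The reachable set is empty and stays empty for the remaining 4 symbols.
Reachable ∩ accepting = {} — empty.

rejected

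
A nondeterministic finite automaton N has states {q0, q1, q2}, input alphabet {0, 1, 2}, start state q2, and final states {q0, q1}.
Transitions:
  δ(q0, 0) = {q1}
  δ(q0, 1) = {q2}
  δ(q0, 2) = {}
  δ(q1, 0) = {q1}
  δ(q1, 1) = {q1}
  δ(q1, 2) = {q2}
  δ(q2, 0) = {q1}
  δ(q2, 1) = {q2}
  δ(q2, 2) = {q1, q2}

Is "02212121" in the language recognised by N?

Start: {q2}
read 0: {q1}
read 2: {q2}
read 2: {q1, q2}
read 1: {q1, q2}
read 2: {q1, q2}
read 1: {q1, q2}
read 2: {q1, q2}
read 1: {q1, q2}
Reachable ∩ accepting = {q1} — nonempty.

accepted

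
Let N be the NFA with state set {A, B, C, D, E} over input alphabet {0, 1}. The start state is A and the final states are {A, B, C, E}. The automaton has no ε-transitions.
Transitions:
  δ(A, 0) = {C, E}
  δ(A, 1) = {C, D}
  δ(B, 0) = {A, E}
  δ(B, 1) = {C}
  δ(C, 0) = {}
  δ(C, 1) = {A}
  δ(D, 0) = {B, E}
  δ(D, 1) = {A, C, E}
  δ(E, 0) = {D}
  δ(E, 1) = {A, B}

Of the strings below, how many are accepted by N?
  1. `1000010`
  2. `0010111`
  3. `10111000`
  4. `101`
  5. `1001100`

5

`1000010`: accepted
`0010111`: accepted
`10111000`: accepted
`101`: accepted
`1001100`: accepted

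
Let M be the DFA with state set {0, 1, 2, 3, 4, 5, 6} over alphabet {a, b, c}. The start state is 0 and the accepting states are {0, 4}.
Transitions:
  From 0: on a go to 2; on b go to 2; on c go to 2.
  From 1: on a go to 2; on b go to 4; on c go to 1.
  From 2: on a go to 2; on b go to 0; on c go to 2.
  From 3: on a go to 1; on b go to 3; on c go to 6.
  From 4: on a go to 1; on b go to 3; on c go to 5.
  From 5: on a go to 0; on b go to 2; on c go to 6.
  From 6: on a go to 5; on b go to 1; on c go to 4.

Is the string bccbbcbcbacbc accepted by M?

0 --b--> 2
2 --c--> 2
2 --c--> 2
2 --b--> 0
0 --b--> 2
2 --c--> 2
2 --b--> 0
0 --c--> 2
2 --b--> 0
0 --a--> 2
2 --c--> 2
2 --b--> 0
0 --c--> 2
End in state 2, which is not an accepting state.

rejected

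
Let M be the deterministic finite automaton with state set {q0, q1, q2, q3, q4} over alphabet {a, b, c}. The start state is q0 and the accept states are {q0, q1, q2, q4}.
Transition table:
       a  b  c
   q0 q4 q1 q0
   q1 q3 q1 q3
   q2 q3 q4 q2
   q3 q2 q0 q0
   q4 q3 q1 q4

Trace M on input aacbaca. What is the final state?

q4

q0 --a--> q4
q4 --a--> q3
q3 --c--> q0
q0 --b--> q1
q1 --a--> q3
q3 --c--> q0
q0 --a--> q4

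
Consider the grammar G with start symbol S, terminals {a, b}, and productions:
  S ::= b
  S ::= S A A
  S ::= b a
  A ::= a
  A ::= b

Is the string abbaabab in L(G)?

no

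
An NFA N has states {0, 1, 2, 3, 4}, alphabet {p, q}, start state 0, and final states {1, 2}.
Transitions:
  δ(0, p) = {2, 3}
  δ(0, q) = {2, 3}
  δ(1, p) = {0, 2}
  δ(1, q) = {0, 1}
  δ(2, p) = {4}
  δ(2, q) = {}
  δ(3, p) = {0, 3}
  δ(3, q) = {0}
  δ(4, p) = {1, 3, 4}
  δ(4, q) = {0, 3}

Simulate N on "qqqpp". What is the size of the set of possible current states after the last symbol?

5

Start: {0}
read q: {2, 3}
read q: {0}
read q: {2, 3}
read p: {0, 3, 4}
read p: {0, 1, 2, 3, 4}
Final reachable set {0, 1, 2, 3, 4} has 5 states.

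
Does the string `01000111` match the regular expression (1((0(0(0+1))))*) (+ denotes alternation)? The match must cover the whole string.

No split of 01000111 into u·v has 1 matching u and ((0(0(0+1))))* matching v.

no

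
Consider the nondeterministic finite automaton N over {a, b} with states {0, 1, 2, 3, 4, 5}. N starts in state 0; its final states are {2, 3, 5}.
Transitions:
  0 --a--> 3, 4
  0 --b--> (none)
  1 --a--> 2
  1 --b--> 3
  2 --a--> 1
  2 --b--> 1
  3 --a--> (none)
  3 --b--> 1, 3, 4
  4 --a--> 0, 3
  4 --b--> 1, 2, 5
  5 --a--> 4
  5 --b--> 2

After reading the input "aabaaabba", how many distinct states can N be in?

Start: {0}
read a: {3, 4}
read a: {0, 3}
read b: {1, 3, 4}
read a: {0, 2, 3}
read a: {1, 3, 4}
read a: {0, 2, 3}
read b: {1, 3, 4}
read b: {1, 2, 3, 4, 5}
read a: {0, 1, 2, 3, 4}
Final reachable set {0, 1, 2, 3, 4} has 5 states.

5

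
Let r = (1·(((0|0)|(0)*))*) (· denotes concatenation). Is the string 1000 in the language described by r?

yes

Split as 1·000: 1 matches 1 and (((0|0)|(0)*))* matches 000.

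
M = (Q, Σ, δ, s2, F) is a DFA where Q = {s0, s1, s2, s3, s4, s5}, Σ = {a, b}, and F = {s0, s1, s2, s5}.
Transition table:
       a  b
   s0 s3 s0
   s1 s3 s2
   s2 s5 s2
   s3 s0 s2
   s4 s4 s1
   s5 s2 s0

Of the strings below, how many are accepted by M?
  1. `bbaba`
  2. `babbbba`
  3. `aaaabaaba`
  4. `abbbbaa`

`bbaba`: rejected
`babbbba`: rejected
`aaaabaaba`: accepted
`abbbbaa`: accepted

2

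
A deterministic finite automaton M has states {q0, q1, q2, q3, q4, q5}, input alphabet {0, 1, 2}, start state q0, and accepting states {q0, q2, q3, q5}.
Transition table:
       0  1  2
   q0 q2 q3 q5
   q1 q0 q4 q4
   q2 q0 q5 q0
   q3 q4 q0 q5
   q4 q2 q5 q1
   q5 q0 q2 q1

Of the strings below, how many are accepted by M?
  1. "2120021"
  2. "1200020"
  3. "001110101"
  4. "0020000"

4

"2120021": accepted
"1200020": accepted
"001110101": accepted
"0020000": accepted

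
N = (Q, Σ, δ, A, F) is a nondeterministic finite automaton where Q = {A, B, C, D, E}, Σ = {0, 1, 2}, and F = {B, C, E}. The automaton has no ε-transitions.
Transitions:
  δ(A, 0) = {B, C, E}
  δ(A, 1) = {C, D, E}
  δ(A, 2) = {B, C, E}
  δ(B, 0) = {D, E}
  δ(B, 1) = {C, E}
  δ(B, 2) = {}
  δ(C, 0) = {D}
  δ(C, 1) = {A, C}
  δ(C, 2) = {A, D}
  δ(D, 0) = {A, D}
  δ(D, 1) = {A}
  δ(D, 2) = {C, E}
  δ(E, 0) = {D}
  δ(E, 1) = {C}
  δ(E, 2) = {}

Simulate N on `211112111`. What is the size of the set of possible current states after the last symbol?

4

Start: {A}
read 2: {B, C, E}
read 1: {A, C, E}
read 1: {A, C, D, E}
read 1: {A, C, D, E}
read 1: {A, C, D, E}
read 2: {A, B, C, D, E}
read 1: {A, C, D, E}
read 1: {A, C, D, E}
read 1: {A, C, D, E}
Final reachable set {A, C, D, E} has 4 states.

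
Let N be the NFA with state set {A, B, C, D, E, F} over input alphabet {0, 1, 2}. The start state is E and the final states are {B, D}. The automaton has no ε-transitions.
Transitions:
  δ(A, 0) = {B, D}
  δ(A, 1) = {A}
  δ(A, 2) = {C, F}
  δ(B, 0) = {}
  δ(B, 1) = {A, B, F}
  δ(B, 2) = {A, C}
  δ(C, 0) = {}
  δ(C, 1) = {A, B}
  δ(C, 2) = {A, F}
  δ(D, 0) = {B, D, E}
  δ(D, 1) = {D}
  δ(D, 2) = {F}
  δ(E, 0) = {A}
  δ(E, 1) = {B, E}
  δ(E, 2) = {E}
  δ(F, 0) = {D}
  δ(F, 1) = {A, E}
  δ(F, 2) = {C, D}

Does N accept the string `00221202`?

rejected

Start: {E}
read 0: {A}
read 0: {B, D}
read 2: {A, C, F}
read 2: {A, C, D, F}
read 1: {A, B, D, E}
read 2: {A, C, E, F}
read 0: {A, B, D}
read 2: {A, C, F}
Reachable ∩ accepting = {} — empty.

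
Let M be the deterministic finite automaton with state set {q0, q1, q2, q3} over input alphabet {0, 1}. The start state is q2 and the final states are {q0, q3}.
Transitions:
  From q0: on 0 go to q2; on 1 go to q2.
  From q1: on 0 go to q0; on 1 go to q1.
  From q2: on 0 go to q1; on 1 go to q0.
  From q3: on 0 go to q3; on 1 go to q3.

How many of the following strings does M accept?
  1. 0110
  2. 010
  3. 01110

0110: accepted
010: accepted
01110: accepted

3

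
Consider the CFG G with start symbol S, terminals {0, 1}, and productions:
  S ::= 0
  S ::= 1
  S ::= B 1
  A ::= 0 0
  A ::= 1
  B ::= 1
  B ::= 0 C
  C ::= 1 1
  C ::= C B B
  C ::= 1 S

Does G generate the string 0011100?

no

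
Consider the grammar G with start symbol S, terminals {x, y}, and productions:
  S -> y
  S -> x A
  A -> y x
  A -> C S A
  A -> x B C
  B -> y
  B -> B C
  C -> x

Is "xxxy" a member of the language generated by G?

no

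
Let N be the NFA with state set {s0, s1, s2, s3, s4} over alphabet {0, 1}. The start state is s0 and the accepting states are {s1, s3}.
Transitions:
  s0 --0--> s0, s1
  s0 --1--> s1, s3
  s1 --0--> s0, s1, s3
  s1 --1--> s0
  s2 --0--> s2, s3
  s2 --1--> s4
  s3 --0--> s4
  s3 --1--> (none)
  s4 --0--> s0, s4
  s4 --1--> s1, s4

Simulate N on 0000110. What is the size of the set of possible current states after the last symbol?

4

Start: {s0}
read 0: {s0, s1}
read 0: {s0, s1, s3}
read 0: {s0, s1, s3, s4}
read 0: {s0, s1, s3, s4}
read 1: {s0, s1, s3, s4}
read 1: {s0, s1, s3, s4}
read 0: {s0, s1, s3, s4}
Final reachable set {s0, s1, s3, s4} has 4 states.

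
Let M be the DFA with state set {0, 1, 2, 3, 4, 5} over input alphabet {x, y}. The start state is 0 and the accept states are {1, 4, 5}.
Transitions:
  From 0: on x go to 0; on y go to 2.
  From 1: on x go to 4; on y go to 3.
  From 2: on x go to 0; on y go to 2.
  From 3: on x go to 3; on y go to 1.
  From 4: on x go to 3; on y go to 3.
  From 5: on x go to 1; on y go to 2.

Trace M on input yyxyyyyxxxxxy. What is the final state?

2

0 --y--> 2
2 --y--> 2
2 --x--> 0
0 --y--> 2
2 --y--> 2
2 --y--> 2
2 --y--> 2
2 --x--> 0
0 --x--> 0
0 --x--> 0
0 --x--> 0
0 --x--> 0
0 --y--> 2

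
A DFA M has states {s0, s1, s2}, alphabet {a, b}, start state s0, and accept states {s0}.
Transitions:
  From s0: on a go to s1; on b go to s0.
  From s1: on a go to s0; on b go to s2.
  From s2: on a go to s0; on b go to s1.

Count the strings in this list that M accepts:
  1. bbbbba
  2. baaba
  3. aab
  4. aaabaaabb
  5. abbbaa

bbbbba: rejected
baaba: rejected
aab: accepted
aaabaaabb: accepted
abbbaa: rejected

2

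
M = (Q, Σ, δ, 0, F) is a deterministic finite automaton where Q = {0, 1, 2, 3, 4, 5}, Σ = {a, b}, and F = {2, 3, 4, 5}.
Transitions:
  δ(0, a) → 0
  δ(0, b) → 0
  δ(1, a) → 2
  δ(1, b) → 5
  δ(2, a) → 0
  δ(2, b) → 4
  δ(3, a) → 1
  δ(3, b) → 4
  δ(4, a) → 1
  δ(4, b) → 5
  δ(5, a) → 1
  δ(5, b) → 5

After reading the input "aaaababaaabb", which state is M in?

0

0 --a--> 0
0 --a--> 0
0 --a--> 0
0 --a--> 0
0 --b--> 0
0 --a--> 0
0 --b--> 0
0 --a--> 0
0 --a--> 0
0 --a--> 0
0 --b--> 0
0 --b--> 0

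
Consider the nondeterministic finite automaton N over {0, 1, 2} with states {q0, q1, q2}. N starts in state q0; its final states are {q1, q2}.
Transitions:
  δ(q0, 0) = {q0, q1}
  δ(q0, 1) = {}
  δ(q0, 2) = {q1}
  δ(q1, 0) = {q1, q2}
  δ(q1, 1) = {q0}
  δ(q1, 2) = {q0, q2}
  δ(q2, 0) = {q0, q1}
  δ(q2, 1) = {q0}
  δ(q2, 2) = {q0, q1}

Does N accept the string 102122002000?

Start: {q0}
read 1: {}
The reachable set is empty and stays empty for the remaining 11 symbols.
Reachable ∩ accepting = {} — empty.

rejected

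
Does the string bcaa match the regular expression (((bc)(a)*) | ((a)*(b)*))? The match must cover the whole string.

yes

The left alternative ((bc)(a)*) matches bcaa.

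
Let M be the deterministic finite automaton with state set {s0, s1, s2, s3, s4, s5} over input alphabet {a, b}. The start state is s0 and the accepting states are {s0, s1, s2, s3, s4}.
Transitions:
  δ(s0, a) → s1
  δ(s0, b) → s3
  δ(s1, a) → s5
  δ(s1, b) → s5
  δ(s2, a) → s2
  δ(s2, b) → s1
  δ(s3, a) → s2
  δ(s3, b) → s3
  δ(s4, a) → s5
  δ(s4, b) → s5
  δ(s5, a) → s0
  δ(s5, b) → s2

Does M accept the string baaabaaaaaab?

rejected

s0 --b--> s3
s3 --a--> s2
s2 --a--> s2
s2 --a--> s2
s2 --b--> s1
s1 --a--> s5
s5 --a--> s0
s0 --a--> s1
s1 --a--> s5
s5 --a--> s0
s0 --a--> s1
s1 --b--> s5
End in state s5, which is not an accepting state.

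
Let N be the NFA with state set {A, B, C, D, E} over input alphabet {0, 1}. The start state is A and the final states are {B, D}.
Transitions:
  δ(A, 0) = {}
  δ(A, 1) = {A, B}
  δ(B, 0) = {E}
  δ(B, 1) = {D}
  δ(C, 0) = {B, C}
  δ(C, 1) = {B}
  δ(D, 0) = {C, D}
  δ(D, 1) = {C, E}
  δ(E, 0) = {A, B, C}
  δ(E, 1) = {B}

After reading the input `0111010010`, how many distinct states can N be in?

0

Start: {A}
read 0: {}
The reachable set is empty and stays empty for the remaining 9 symbols.
Final reachable set {} has 0 states.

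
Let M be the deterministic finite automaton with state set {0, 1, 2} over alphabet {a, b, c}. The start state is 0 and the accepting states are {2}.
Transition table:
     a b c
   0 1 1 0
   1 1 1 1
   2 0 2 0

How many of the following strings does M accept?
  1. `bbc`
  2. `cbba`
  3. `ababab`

0

`bbc`: rejected
`cbba`: rejected
`ababab`: rejected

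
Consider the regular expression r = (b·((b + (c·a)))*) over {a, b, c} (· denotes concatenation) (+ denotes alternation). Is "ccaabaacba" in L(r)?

No split of ccaabaacba into u·v has b matching u and ((b+(c·a)))* matching v.

no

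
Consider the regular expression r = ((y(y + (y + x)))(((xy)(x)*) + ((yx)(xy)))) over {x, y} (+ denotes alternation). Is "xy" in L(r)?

No split of xy into u·v has (y(y+(y+x))) matching u and (((xy)(x)*)+((yx)(xy))) matching v.

no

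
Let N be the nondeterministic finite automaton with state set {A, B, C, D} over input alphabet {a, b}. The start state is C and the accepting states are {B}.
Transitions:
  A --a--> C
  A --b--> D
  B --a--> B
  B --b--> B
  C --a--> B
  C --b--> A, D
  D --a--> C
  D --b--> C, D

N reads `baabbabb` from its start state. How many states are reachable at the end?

Start: {C}
read b: {A, D}
read a: {C}
read a: {B}
read b: {B}
read b: {B}
read a: {B}
read b: {B}
read b: {B}
Final reachable set {B} has 1 state.

1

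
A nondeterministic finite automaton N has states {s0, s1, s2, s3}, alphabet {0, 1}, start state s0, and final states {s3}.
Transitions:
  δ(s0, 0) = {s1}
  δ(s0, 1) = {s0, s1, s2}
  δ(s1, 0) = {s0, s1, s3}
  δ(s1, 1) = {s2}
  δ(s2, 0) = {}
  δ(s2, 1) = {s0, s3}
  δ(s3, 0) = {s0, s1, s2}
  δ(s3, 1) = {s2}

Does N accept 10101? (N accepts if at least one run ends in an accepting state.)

rejected

Start: {s0}
read 1: {s0, s1, s2}
read 0: {s0, s1, s3}
read 1: {s0, s1, s2}
read 0: {s0, s1, s3}
read 1: {s0, s1, s2}
Reachable ∩ accepting = {} — empty.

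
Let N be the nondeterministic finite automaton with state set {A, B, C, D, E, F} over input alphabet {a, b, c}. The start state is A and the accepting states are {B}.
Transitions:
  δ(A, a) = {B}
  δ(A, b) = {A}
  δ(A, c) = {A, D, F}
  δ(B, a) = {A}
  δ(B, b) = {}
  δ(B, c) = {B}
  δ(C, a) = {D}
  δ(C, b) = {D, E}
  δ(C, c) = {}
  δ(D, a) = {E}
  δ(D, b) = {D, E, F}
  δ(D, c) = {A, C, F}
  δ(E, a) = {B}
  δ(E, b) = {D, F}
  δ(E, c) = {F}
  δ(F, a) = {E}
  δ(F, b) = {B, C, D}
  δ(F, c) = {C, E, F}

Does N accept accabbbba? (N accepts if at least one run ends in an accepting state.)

Start: {A}
read a: {B}
read c: {B}
read c: {B}
read a: {A}
read b: {A}
read b: {A}
read b: {A}
read b: {A}
read a: {B}
Reachable ∩ accepting = {B} — nonempty.

accepted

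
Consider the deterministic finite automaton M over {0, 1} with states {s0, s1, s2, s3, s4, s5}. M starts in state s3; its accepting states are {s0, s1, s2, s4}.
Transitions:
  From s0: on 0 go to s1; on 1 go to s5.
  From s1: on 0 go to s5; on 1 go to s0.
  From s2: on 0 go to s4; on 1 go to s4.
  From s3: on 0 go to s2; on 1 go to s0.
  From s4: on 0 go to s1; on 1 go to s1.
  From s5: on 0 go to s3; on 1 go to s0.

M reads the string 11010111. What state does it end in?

s0

s3 --1--> s0
s0 --1--> s5
s5 --0--> s3
s3 --1--> s0
s0 --0--> s1
s1 --1--> s0
s0 --1--> s5
s5 --1--> s0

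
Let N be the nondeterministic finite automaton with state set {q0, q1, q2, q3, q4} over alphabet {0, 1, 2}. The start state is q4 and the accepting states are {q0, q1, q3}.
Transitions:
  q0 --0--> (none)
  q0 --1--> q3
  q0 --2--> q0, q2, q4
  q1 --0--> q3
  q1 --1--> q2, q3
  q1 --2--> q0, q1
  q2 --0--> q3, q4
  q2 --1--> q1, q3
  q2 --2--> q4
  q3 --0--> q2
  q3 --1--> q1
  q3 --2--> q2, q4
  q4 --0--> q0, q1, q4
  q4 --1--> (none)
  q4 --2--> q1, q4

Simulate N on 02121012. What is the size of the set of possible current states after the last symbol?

Start: {q4}
read 0: {q0, q1, q4}
read 2: {q0, q1, q2, q4}
read 1: {q1, q2, q3}
read 2: {q0, q1, q2, q4}
read 1: {q1, q2, q3}
read 0: {q2, q3, q4}
read 1: {q1, q3}
read 2: {q0, q1, q2, q4}
Final reachable set {q0, q1, q2, q4} has 4 states.

4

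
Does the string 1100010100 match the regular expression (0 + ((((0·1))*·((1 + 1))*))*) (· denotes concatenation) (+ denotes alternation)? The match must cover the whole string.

no

Neither 0 nor ((((0·1))*·((1+1))*))* matches 1100010100.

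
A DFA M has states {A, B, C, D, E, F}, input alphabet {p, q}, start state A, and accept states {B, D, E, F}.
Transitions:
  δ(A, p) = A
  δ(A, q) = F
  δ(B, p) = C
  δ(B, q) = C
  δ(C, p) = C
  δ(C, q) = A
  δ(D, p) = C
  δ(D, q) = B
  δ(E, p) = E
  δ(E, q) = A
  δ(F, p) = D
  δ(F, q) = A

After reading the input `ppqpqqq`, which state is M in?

A

A --p--> A
A --p--> A
A --q--> F
F --p--> D
D --q--> B
B --q--> C
C --q--> A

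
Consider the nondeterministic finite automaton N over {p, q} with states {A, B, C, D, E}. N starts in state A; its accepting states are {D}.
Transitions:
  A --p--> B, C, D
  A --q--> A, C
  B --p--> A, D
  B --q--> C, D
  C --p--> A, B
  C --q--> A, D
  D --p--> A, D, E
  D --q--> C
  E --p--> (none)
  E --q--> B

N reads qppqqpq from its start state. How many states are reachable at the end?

Start: {A}
read q: {A, C}
read p: {A, B, C, D}
read p: {A, B, C, D, E}
read q: {A, B, C, D}
read q: {A, C, D}
read p: {A, B, C, D, E}
read q: {A, B, C, D}
Final reachable set {A, B, C, D} has 4 states.

4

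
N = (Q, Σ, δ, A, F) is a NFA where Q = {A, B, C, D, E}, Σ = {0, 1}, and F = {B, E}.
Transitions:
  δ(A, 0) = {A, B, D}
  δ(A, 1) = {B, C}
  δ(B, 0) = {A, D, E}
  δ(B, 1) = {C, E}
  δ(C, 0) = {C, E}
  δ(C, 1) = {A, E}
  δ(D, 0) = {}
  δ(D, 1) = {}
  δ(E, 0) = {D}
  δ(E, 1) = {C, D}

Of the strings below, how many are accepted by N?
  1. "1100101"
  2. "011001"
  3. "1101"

3

"1100101": accepted
"011001": accepted
"1101": accepted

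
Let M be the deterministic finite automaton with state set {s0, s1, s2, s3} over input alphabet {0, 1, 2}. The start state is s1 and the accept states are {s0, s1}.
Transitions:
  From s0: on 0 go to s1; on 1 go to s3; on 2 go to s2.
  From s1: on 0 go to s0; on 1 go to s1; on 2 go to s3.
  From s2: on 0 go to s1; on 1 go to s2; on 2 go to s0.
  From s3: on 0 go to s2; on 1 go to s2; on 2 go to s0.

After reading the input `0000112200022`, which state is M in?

s0

s1 --0--> s0
s0 --0--> s1
s1 --0--> s0
s0 --0--> s1
s1 --1--> s1
s1 --1--> s1
s1 --2--> s3
s3 --2--> s0
s0 --0--> s1
s1 --0--> s0
s0 --0--> s1
s1 --2--> s3
s3 --2--> s0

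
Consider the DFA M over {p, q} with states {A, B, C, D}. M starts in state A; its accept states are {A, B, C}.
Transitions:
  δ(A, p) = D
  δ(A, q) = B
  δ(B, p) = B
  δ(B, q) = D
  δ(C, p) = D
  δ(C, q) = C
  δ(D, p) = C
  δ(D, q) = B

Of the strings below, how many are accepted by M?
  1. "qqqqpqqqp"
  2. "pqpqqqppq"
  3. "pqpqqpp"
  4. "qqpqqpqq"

"qqqqpqqqp": rejected
"pqpqqqppq": accepted
"pqpqqpp": accepted
"qqpqqpqq": rejected

2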